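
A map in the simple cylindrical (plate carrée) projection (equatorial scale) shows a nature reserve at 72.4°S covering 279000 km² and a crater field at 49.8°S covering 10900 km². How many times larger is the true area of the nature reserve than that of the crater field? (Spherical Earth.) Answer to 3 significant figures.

Plate carrée has h = 1 and k = sec φ, giving areal scale sec φ; true area = (apparent area) · cos φ.
True area of nature reserve: 279000 × cos(72.4°) = 279000 × 0.3024 = 84360 km².
True area of crater field: 10900 × cos(49.8°) = 10900 × 0.6455 = 7035 km².
Ratio = 84360 / 7035 ≈ 12.0.

12.0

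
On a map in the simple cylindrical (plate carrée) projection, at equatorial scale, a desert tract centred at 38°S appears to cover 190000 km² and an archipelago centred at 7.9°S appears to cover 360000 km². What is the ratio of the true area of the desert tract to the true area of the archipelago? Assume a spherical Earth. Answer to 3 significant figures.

On the plate carrée, areal scale = h·k = 1 × sec φ, so true area = apparent × cos φ.
True area of desert tract: 190000 × cos(38°) = 190000 × 0.7880 = 149700 km².
True area of archipelago: 360000 × cos(7.9°) = 360000 × 0.9905 = 356600 km².
Ratio = 149700 / 356600 ≈ 0.420.

0.420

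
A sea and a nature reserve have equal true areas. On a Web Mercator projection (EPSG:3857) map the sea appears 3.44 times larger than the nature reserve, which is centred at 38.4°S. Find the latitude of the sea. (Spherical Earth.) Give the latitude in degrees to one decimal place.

65.0°

For equal true areas on Mercator, apparent areas scale as sec²φ, so the ratio is cos²φ₂ / cos²φ₁.
cos²φ₂ / cos²φ₁ = 3.44  ⇒  cos φ₁ = cos 38.4° / √3.44 = 0.7837/1.855 = 0.4225.
φ₁ = arccos(0.4225) ≈ 65.0°.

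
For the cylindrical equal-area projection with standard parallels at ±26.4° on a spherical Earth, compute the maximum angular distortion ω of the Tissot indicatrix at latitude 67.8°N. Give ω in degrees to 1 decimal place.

88.5°

A cylindrical equal-area projection with standard parallel φ₀ has meridian scale h = cos φ / cos φ₀ and parallel scale k = cos φ₀ / cos φ (so areas are preserved, h·k = 1).
At 67.8°: h = 0.4218, k = 2.371; principal scales a = 2.371, b = 0.4218.
sin(ω/2) = (a − b)/(a + b) = 1.949/2.792 = 0.6979, so ω = 2 arcsin(0.6979) ≈ 88.5°.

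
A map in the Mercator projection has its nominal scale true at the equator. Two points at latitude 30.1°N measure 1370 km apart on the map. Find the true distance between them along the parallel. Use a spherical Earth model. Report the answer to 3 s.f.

1190 km

Mercator is conformal, so the point scale is isotropic: h = k = sec φ = 1/cos φ.
Along the parallel at 30.1°, map distances are exaggerated by k = sec 30.1° = 1.156.
True distance = 1370 / 1.156 = 1370 × cos 30.1° ≈ 1190 km.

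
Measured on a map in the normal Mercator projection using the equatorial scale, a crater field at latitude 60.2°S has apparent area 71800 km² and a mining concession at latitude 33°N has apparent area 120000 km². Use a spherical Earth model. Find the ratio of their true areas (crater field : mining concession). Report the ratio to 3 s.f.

Mercator's areal exaggeration is sec²φ; hence true area = (apparent area) · cos²φ.
True area of crater field: 71800 × cos²(60.2°) = 71800 × 0.2470 = 17730 km².
True area of mining concession: 120000 × cos²(33°) = 120000 × 0.7034 = 84400 km².
Ratio = 17730 / 84400 ≈ 0.210.

0.210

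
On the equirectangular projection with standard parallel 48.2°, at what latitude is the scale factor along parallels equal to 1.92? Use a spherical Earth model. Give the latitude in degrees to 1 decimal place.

In the equirectangular projection with standard parallel φ₀ = 48.2° (x = Rλ cos φ₀, y = Rφ), meridians are true-scale (h = 1) and the parallel scale is k = cos φ₀ / cos φ.
k = cos φ₀ / cos φ = 1.92  ⇒  cos φ = cos 48.2° / 1.92 = 0.3472.
φ = arccos(0.3472) ≈ 69.7°.

69.7°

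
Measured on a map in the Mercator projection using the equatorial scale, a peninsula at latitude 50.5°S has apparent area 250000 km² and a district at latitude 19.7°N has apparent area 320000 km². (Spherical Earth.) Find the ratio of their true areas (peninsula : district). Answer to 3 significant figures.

0.357

Since Mercator area scale is 1/cos²φ, the true area equals the apparent area multiplied by cos²φ.
True area of peninsula: 250000 × cos²(50.5°) = 250000 × 0.4046 = 101100 km².
True area of district: 320000 × cos²(19.7°) = 320000 × 0.8864 = 283600 km².
Ratio = 101100 / 283600 ≈ 0.357.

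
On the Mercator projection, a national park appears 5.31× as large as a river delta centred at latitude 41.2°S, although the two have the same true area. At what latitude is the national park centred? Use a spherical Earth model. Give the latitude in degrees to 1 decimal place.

On Mercator, (apparent₁)/(apparent₂) = sec²φ₁ / sec²φ₂ when true areas are equal.
cos²φ₂ / cos²φ₁ = 5.31  ⇒  cos φ₁ = cos 41.2° / √5.31 = 0.7524/2.304 = 0.3265.
φ₁ = arccos(0.3265) ≈ 70.9°.

70.9°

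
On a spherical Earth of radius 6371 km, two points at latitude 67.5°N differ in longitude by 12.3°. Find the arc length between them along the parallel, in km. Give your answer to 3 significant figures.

523 km

Arc length along a parallel = R cos φ · Δλ (with Δλ in radians).
= 6371 × cos 67.5° × (12.3° × π/180) = 6371 × 0.3827 × 0.2147 ≈ 523 km.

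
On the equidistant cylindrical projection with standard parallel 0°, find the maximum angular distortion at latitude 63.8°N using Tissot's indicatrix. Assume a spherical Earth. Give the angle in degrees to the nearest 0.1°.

45.6°

For the equirectangular projection with φ₀ = 0 (plate carrée), h = 1 along meridians and k = sec φ along parallels.
At 63.8°: h = 1.000, k = 2.265; principal scales a = 2.265, b = 1.000.
sin(ω/2) = (a − b)/(a + b) = 1.265/3.265 = 0.3874, so ω = 2 arcsin(0.3874) ≈ 45.6°.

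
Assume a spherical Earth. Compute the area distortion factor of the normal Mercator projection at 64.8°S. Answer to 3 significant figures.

The Mercator projection is conformal; its linear scale factor is the same in every direction and equals sec φ = 1/cos φ.
Areal scale = k² = sec²φ = 1/cos²(64.8°) = 1/0.4258² = 5.516.

5.52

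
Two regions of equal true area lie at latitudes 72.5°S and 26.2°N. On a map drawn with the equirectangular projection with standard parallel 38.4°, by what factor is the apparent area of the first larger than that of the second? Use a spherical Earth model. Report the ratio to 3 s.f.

2.98

With standard parallel φ₀ = 38.4°, the equirectangular projection gives x = Rλ cos φ₀, y = Rφ, so h = 1 and k = cos 38.4° / cos φ.
Areal scale at 72.5°: h·k = 1.000 × 2.606 = 2.606.
Areal scale at 26.2°: h·k = 1.000 × 0.8734 = 0.8734.
Ratio = 2.606/0.8734 ≈ 2.98.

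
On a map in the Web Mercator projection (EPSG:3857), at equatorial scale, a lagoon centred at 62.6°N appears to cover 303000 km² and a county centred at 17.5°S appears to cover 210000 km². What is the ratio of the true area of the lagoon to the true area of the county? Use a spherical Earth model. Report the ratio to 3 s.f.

0.336

Mercator's areal exaggeration is sec²φ; hence true area = (apparent area) · cos²φ.
True area of lagoon: 303000 × cos²(62.6°) = 303000 × 0.2118 = 64170 km².
True area of county: 210000 × cos²(17.5°) = 210000 × 0.9096 = 191000 km².
Ratio = 64170 / 191000 ≈ 0.336.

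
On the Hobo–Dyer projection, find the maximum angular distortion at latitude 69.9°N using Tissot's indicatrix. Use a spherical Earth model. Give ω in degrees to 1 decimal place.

Hobo–Dyer is a cylindrical equal-area projection with standard parallels at ±37.5°. A cylindrical equal-area projection with standard parallel φ₀ has meridian scale h = cos φ / cos φ₀ and parallel scale k = cos φ₀ / cos φ (so areas are preserved, h·k = 1).
At 69.9°: h = 0.4332, k = 2.309; principal scales a = 2.309, b = 0.4332.
sin(ω/2) = (a − b)/(a + b) = 1.875/2.742 = 0.6840, so ω = 2 arcsin(0.6840) ≈ 86.3°.

86.3°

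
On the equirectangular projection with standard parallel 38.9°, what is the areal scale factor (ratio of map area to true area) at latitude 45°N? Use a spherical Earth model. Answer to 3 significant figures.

1.10

With standard parallel φ₀ = 38.9°, the equirectangular projection gives x = Rλ cos φ₀, y = Rφ, so h = 1 and k = cos 38.9° / cos φ.
Areal scale = h·k = 1 × cos φ₀ / cos φ; at 45°, h = 1.000, k = 1.101, so h·k = 1.101.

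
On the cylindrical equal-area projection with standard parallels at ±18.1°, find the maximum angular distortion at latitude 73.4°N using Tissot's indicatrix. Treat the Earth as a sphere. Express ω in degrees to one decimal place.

A cylindrical equal-area projection with standard parallel φ₀ has meridian scale h = cos φ / cos φ₀ and parallel scale k = cos φ₀ / cos φ (so areas are preserved, h·k = 1).
At 73.4°: h = 0.3006, k = 3.327; principal scales a = 3.327, b = 0.3006.
sin(ω/2) = (a − b)/(a + b) = 3.027/3.628 = 0.8343, so ω = 2 arcsin(0.8343) ≈ 113.1°.

113.1°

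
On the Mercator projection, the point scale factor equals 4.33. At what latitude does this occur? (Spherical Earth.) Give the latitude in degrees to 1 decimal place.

Mercator scale is k = sec φ = 1/cos φ.
1/cos φ = 4.33  ⇒  cos φ = 0.2309  ⇒  φ = arccos(0.2309) ≈ 76.6°.

76.6°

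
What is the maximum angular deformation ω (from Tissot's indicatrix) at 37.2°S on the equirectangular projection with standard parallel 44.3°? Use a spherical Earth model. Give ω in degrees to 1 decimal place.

6.1°

In the equirectangular projection with standard parallel φ₀ = 44.3° (x = Rλ cos φ₀, y = Rφ), meridians are true-scale (h = 1) and the parallel scale is k = cos φ₀ / cos φ.
At 37.2°: h = 1.000, k = 0.8985; principal scales a = 1.000, b = 0.8985.
sin(ω/2) = (a − b)/(a + b) = 0.1015/1.899 = 0.05346, so ω = 2 arcsin(0.05346) ≈ 6.1°.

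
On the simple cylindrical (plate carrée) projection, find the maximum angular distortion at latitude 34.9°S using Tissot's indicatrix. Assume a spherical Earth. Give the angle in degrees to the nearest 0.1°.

11.3°

For the equirectangular projection with φ₀ = 0 (plate carrée), h = 1 along meridians and k = sec φ along parallels.
At 34.9°: h = 1.000, k = 1.219; principal scales a = 1.219, b = 1.000.
sin(ω/2) = (a − b)/(a + b) = 0.2193/2.219 = 0.09881, so ω = 2 arcsin(0.09881) ≈ 11.3°.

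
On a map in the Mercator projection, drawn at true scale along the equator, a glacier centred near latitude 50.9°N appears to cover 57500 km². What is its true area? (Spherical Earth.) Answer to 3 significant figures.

For Mercator, h = k = sec φ (a conformal cylindrical projection has a single point scale, 1/cos φ).
Areal scale = k² = sec²φ = 1/cos²(50.9°) = 1/0.6307² = 2.514.
True area = apparent / (areal scale) = 57500 / 2.514 ≈ 22900 km².

22900 km²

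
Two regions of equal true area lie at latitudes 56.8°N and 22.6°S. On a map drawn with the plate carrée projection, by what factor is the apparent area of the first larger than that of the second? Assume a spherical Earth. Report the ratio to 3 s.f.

1.69

Plate carrée maps x = Rλ, y = Rφ. The meridian scale is h = 1 and the parallel scale is k = 1/cos φ = sec φ.
Areal scale at 56.8°: h·k = 1.000 × 1.826 = 1.826.
Areal scale at 22.6°: h·k = 1.000 × 1.083 = 1.083.
Ratio = 1.826/1.083 ≈ 1.69.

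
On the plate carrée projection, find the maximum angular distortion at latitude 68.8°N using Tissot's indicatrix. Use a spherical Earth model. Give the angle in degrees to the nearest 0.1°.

Plate carrée maps x = Rλ, y = Rφ. The meridian scale is h = 1 and the parallel scale is k = 1/cos φ = sec φ.
At 68.8°: h = 1.000, k = 2.765; principal scales a = 2.765, b = 1.000.
sin(ω/2) = (a − b)/(a + b) = 1.765/3.765 = 0.4688, so ω = 2 arcsin(0.4688) ≈ 55.9°.

55.9°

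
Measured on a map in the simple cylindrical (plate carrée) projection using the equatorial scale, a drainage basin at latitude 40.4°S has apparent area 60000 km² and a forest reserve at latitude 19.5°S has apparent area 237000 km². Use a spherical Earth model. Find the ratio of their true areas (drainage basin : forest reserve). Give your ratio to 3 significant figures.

Plate carrée has h = 1 and k = sec φ, giving areal scale sec φ; true area = (apparent area) · cos φ.
True area of drainage basin: 60000 × cos(40.4°) = 60000 × 0.7615 = 45690 km².
True area of forest reserve: 237000 × cos(19.5°) = 237000 × 0.9426 = 223400 km².
Ratio = 45690 / 223400 ≈ 0.205.

0.205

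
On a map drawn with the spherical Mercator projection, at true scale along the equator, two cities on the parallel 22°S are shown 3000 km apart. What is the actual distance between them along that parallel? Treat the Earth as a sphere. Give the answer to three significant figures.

2780 km

The Mercator projection is conformal; its linear scale factor is the same in every direction and equals sec φ = 1/cos φ.
Along the parallel at 22°, map distances are exaggerated by k = sec 22° = 1.079.
True distance = 3000 / 1.079 = 3000 × cos 22° ≈ 2780 km.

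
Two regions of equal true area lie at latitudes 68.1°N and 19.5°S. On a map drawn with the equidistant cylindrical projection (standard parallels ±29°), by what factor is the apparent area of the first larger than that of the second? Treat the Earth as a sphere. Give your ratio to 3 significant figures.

2.53

With standard parallel φ₀ = 29°, the equirectangular projection gives x = Rλ cos φ₀, y = Rφ, so h = 1 and k = cos 29° / cos φ.
Areal scale at 68.1°: h·k = 1.000 × 2.345 = 2.345.
Areal scale at 19.5°: h·k = 1.000 × 0.9278 = 0.9278.
Ratio = 2.345/0.9278 ≈ 2.53.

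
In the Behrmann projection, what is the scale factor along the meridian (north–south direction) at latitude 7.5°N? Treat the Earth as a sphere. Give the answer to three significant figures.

1.14

The Behrmann projection is cylindrical equal-area with φ₀ = 30°. For cylindrical equal-area with standard parallel φ₀, h = cos φ / cos φ₀ and k = cos φ₀ / cos φ, so h·k = 1.
h = cos 7.5° / cos 30° = 0.9914/0.8660 = 1.145.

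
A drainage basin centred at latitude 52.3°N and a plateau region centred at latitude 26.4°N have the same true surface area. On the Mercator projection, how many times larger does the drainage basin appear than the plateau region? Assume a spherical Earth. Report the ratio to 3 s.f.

2.15

On Mercator, area is exaggerated by sec²φ = 1/cos²φ.
At 52.3°: sec²(52.3°) = 1/0.6115² = 2.674.
At 26.4°: sec²(26.4°) = 1/0.8957² = 1.246.
Ratio = 2.674/1.246 = cos²(26.4°)/cos²(52.3°) ≈ 2.15.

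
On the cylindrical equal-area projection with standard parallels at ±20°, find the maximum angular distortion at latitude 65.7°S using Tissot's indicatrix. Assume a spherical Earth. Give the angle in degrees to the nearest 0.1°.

85.4°

A cylindrical equal-area projection with standard parallel φ₀ has meridian scale h = cos φ / cos φ₀ and parallel scale k = cos φ₀ / cos φ (so areas are preserved, h·k = 1).
At 65.7°: h = 0.4379, k = 2.283; principal scales a = 2.283, b = 0.4379.
sin(ω/2) = (a − b)/(a + b) = 1.846/2.721 = 0.6782, so ω = 2 arcsin(0.6782) ≈ 85.4°.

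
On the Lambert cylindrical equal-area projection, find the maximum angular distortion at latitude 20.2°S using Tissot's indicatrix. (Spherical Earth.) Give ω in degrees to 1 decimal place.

7.3°

The Lambert cylindrical equal-area projection is the cylindrical equal-area projection with its standard parallel at the equator (φ₀ = 0). For cylindrical equal-area with standard parallel φ₀, h = cos φ / cos φ₀ and k = cos φ₀ / cos φ, so h·k = 1.
At 20.2°: h = 0.9385, k = 1.066; principal scales a = 1.066, b = 0.9385.
sin(ω/2) = (a − b)/(a + b) = 0.1270/2.004 = 0.06339, so ω = 2 arcsin(0.06339) ≈ 7.3°.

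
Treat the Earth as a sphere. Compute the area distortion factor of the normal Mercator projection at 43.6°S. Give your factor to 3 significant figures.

Mercator is conformal, so the point scale is isotropic: h = k = sec φ = 1/cos φ.
Areal scale = k² = sec²φ = 1/cos²(43.6°) = 1/0.7242² = 1.907.

1.91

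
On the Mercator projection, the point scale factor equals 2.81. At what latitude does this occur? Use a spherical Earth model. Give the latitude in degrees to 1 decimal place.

69.2°

Mercator scale is k = sec φ = 1/cos φ.
1/cos φ = 2.81  ⇒  cos φ = 0.3559  ⇒  φ = arccos(0.3559) ≈ 69.2°.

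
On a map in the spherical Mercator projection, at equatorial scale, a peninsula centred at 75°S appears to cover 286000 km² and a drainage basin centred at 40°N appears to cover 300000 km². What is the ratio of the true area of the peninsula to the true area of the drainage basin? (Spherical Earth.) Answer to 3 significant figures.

0.109

On Mercator the areal scale is sec²φ, so true area = apparent × cos²φ.
True area of peninsula: 286000 × cos²(75°) = 286000 × 0.06699 = 19160 km².
True area of drainage basin: 300000 × cos²(40°) = 300000 × 0.5868 = 176000 km².
Ratio = 19160 / 176000 ≈ 0.109.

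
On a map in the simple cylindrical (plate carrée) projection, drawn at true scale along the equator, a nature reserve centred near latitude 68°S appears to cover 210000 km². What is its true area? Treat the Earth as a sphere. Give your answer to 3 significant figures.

78700 km²

In the plate carrée (x = Rλ, y = Rφ), meridians are true-scale (h = 1) and parallels are stretched by k = sec φ.
Areal scale = h·k = 1 × sec φ; at 68°, h = 1.000, k = 2.669, so h·k = 2.669.
True area = apparent / (areal scale) = 210000 / 2.669 ≈ 78700 km².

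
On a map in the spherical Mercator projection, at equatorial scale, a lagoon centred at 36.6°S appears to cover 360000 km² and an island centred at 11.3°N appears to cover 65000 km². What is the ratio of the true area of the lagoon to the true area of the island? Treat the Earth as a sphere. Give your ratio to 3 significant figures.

3.71

Since Mercator area scale is 1/cos²φ, the true area equals the apparent area multiplied by cos²φ.
True area of lagoon: 360000 × cos²(36.6°) = 360000 × 0.6445 = 232000 km².
True area of island: 65000 × cos²(11.3°) = 65000 × 0.9616 = 62500 km².
Ratio = 232000 / 62500 ≈ 3.71.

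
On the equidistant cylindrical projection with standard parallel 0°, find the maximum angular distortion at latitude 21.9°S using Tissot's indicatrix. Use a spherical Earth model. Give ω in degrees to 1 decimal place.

For the equirectangular projection with φ₀ = 0 (plate carrée), h = 1 along meridians and k = sec φ along parallels.
At 21.9°: h = 1.000, k = 1.078; principal scales a = 1.078, b = 1.000.
sin(ω/2) = (a − b)/(a + b) = 0.07778/2.078 = 0.03743, so ω = 2 arcsin(0.03743) ≈ 4.3°.

4.3°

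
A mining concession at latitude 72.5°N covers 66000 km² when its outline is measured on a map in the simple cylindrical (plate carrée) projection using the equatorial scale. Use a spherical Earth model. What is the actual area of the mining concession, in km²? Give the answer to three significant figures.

In the plate carrée (x = Rλ, y = Rφ), meridians are true-scale (h = 1) and parallels are stretched by k = sec φ.
Areal scale = h·k = 1 × sec φ; at 72.5°, h = 1.000, k = 3.326, so h·k = 3.326.
True area = apparent / (areal scale) = 66000 / 3.326 ≈ 19800 km².

19800 km²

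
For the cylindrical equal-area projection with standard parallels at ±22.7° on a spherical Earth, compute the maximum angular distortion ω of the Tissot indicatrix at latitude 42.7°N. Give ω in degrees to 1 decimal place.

25.8°

Cylindrical equal-area (φ₀ = 22.7°): h = cos φ / cos 22.7° along meridians, k = cos 22.7° / cos φ along parallels; h·k = 1.
At 42.7°: h = 0.7966, k = 1.255; principal scales a = 1.255, b = 0.7966.
sin(ω/2) = (a − b)/(a + b) = 0.4587/2.052 = 0.2235, so ω = 2 arcsin(0.2235) ≈ 25.8°.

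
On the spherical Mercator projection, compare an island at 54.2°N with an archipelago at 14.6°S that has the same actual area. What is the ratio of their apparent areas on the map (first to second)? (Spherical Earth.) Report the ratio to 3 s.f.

Mercator is conformal with k = sec φ, so areal scale = k² = sec²φ.
At 54.2°: sec²(54.2°) = 1/0.5850² = 2.922.
At 14.6°: sec²(14.6°) = 1/0.9677² = 1.068.
Ratio = 2.922/1.068 = cos²(14.6°)/cos²(54.2°) ≈ 2.74.

2.74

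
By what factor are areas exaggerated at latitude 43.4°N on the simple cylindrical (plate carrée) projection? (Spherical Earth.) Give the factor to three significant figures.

For the equirectangular projection with φ₀ = 0 (plate carrée), h = 1 along meridians and k = sec φ along parallels.
Areal scale = h·k = 1 × sec φ; at 43.4°, h = 1.000, k = 1.376, so h·k = 1.376.

1.38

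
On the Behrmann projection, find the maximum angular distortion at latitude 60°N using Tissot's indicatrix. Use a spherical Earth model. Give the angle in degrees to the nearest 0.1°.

Behrmann is a cylindrical equal-area projection with standard parallels at ±30°. For cylindrical equal-area with standard parallel φ₀, h = cos φ / cos φ₀ and k = cos φ₀ / cos φ, so h·k = 1.
At 60°: h = 0.5774, k = 1.732; principal scales a = 1.732, b = 0.5774.
sin(ω/2) = (a − b)/(a + b) = 1.155/2.309 = 0.5000, so ω = 2 arcsin(0.5000) ≈ 60.0°.

60.0°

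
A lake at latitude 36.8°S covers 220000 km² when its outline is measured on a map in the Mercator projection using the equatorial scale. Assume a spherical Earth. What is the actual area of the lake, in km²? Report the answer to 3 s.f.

The Mercator projection is conformal; its linear scale factor is the same in every direction and equals sec φ = 1/cos φ.
Areal scale = k² = sec²φ = 1/cos²(36.8°) = 1/0.8007² = 1.560.
True area = apparent / (areal scale) = 220000 / 1.560 ≈ 141000 km².

141000 km²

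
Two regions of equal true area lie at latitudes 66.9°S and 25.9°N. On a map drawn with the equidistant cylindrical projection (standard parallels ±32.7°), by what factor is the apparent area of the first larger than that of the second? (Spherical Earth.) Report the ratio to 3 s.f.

2.29

The equidistant cylindrical projection with φ₀ = 32.7° has h = 1 (meridians true) and k = cos φ₀ / cos φ along parallels.
Areal scale at 66.9°: h·k = 1.000 × 2.145 = 2.145.
Areal scale at 25.9°: h·k = 1.000 × 0.9355 = 0.9355.
Ratio = 2.145/0.9355 ≈ 2.29.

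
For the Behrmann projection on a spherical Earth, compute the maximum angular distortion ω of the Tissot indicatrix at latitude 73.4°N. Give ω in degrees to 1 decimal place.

Behrmann is a cylindrical equal-area projection with standard parallels at ±30°. A cylindrical equal-area projection with standard parallel φ₀ has meridian scale h = cos φ / cos φ₀ and parallel scale k = cos φ₀ / cos φ (so areas are preserved, h·k = 1).
At 73.4°: h = 0.3299, k = 3.031; principal scales a = 3.031, b = 0.3299.
sin(ω/2) = (a − b)/(a + b) = 2.701/3.361 = 0.8037, so ω = 2 arcsin(0.8037) ≈ 107.0°.

107.0°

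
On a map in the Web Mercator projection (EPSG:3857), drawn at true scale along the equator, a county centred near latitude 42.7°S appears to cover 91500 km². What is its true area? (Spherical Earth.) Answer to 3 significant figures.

For Mercator, h = k = sec φ (a conformal cylindrical projection has a single point scale, 1/cos φ).
Areal scale = k² = sec²φ = 1/cos²(42.7°) = 1/0.7349² = 1.852.
True area = apparent / (areal scale) = 91500 / 1.852 ≈ 49400 km².

49400 km²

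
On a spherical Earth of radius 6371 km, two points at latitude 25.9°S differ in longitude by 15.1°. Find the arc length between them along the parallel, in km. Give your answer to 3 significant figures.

Arc length along a parallel = R cos φ · Δλ (with Δλ in radians).
= 6371 × cos 25.9° × (15.1° × π/180) = 6371 × 0.8996 × 0.2635 ≈ 1510 km.

1510 km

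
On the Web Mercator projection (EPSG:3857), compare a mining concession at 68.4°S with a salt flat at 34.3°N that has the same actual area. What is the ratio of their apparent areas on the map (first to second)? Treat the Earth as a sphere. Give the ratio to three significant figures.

Mercator is conformal with k = sec φ, so areal scale = k² = sec²φ.
At 68.4°: sec²(68.4°) = 1/0.3681² = 7.379.
At 34.3°: sec²(34.3°) = 1/0.8261² = 1.465.
Ratio = 7.379/1.465 = cos²(34.3°)/cos²(68.4°) ≈ 5.04.

5.04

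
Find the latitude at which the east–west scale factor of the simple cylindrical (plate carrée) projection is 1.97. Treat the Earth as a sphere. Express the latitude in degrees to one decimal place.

Plate carrée: h = 1, k = sec φ along parallels.
sec φ = 1.97  ⇒  cos φ = 0.5076  ⇒  φ ≈ 59.5°.

59.5°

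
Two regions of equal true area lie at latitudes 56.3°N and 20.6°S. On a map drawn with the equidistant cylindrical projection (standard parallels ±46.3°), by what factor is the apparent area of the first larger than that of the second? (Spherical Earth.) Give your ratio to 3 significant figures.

With standard parallel φ₀ = 46.3°, the equirectangular projection gives x = Rλ cos φ₀, y = Rφ, so h = 1 and k = cos 46.3° / cos φ.
Areal scale at 56.3°: h·k = 1.000 × 1.245 = 1.245.
Areal scale at 20.6°: h·k = 1.000 × 0.7381 = 0.7381.
Ratio = 1.245/0.7381 ≈ 1.69.

1.69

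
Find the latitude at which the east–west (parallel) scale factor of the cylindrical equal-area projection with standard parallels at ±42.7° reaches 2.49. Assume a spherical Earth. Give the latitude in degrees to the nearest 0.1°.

For cylindrical equal-area with standard parallel φ₀, h = cos φ / cos φ₀ and k = cos φ₀ / cos φ, so h·k = 1.
k = cos φ₀ / cos φ = 2.49  ⇒  cos φ = cos 42.7° / 2.49 = 0.2951.
φ = arccos(0.2951) ≈ 72.8°.

72.8°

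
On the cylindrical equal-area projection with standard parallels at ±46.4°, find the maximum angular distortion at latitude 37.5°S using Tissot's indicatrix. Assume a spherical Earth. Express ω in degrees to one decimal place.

For cylindrical equal-area with standard parallel φ₀, h = cos φ / cos φ₀ and k = cos φ₀ / cos φ, so h·k = 1.
At 37.5°: h = 1.150, k = 0.8692; principal scales a = 1.150, b = 0.8692.
sin(ω/2) = (a − b)/(a + b) = 0.2812/2.020 = 0.1392, so ω = 2 arcsin(0.1392) ≈ 16.0°.

16.0°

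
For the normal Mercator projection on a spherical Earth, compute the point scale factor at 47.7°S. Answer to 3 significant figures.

1.49

The Mercator projection is conformal; its linear scale factor is the same in every direction and equals sec φ = 1/cos φ.
k = 1/cos 47.7° = 1/0.6730 = 1.486.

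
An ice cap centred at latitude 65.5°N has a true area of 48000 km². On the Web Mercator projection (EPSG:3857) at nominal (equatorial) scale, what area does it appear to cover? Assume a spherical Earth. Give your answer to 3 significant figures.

Mercator is conformal, so the point scale is isotropic: h = k = sec φ = 1/cos φ.
Areal scale = k² = sec²φ = 1/cos²(65.5°) = 1/0.4147² = 5.815.
Apparent area = 48000 × 5.815 ≈ 279000 km².

279000 km²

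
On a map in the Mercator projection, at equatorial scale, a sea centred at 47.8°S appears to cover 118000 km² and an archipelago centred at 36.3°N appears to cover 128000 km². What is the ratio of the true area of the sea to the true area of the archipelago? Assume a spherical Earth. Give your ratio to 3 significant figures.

On Mercator the areal scale is sec²φ, so true area = apparent × cos²φ.
True area of sea: 118000 × cos²(47.8°) = 118000 × 0.4512 = 53240 km².
True area of archipelago: 128000 × cos²(36.3°) = 128000 × 0.6495 = 83140 km².
Ratio = 53240 / 83140 ≈ 0.640.

0.640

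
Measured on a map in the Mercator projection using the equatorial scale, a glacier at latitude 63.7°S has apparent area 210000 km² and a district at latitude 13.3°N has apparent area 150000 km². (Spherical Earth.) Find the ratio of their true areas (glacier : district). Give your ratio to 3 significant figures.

0.290

On Mercator the areal scale is sec²φ, so true area = apparent × cos²φ.
True area of glacier: 210000 × cos²(63.7°) = 210000 × 0.1963 = 41230 km².
True area of district: 150000 × cos²(13.3°) = 150000 × 0.9471 = 142100 km².
Ratio = 41230 / 142100 ≈ 0.290.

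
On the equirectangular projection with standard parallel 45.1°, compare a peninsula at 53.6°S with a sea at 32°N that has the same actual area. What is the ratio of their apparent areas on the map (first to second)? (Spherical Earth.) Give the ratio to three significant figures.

1.43

With standard parallel φ₀ = 45.1°, the equirectangular projection gives x = Rλ cos φ₀, y = Rφ, so h = 1 and k = cos 45.1° / cos φ.
Areal scale at 53.6°: h·k = 1.000 × 1.189 = 1.189.
Areal scale at 32°: h·k = 1.000 × 0.8323 = 0.8323.
Ratio = 1.189/0.8323 ≈ 1.43.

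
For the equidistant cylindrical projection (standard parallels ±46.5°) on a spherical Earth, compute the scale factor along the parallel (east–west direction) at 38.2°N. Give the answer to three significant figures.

0.876

With standard parallel φ₀ = 46.5°, the equirectangular projection gives x = Rλ cos φ₀, y = Rφ, so h = 1 and k = cos 46.5° / cos φ.
k = cos 46.5° / cos 38.2° = 0.6884/0.7859 = 0.8759.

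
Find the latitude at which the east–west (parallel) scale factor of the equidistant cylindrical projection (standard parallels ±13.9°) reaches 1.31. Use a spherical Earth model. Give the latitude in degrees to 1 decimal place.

In the equirectangular projection with standard parallel φ₀ = 13.9° (x = Rλ cos φ₀, y = Rφ), meridians are true-scale (h = 1) and the parallel scale is k = cos φ₀ / cos φ.
k = cos φ₀ / cos φ = 1.31  ⇒  cos φ = cos 13.9° / 1.31 = 0.7410.
φ = arccos(0.7410) ≈ 42.2°.

42.2°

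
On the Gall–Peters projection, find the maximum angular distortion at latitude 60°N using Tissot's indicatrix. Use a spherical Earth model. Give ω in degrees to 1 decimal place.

Gall–Peters is a cylindrical equal-area projection with standard parallels at ±45°. For cylindrical equal-area with standard parallel φ₀, h = cos φ / cos φ₀ and k = cos φ₀ / cos φ, so h·k = 1.
At 60°: h = 0.7071, k = 1.414; principal scales a = 1.414, b = 0.7071.
sin(ω/2) = (a − b)/(a + b) = 0.7071/2.121 = 0.3333, so ω = 2 arcsin(0.3333) ≈ 38.9°.

38.9°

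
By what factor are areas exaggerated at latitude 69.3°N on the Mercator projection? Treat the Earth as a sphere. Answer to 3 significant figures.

8.00

Mercator is conformal, so the point scale is isotropic: h = k = sec φ = 1/cos φ.
Areal scale = k² = sec²φ = 1/cos²(69.3°) = 1/0.3535² = 8.004.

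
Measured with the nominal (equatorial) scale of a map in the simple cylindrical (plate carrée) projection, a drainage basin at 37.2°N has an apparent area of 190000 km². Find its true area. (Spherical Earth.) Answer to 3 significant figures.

151000 km²

Plate carrée maps x = Rλ, y = Rφ. The meridian scale is h = 1 and the parallel scale is k = 1/cos φ = sec φ.
Areal scale = h·k = 1 × sec φ; at 37.2°, h = 1.000, k = 1.255, so h·k = 1.255.
True area = apparent / (areal scale) = 190000 / 1.255 ≈ 151000 km².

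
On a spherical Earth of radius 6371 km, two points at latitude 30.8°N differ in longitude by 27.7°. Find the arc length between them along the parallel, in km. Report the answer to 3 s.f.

2650 km

Arc length along a parallel = R cos φ · Δλ (with Δλ in radians).
= 6371 × cos 30.8° × (27.7° × π/180) = 6371 × 0.8590 × 0.4835 ≈ 2650 km.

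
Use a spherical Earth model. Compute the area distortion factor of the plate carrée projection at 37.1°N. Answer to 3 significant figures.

In the plate carrée (x = Rλ, y = Rφ), meridians are true-scale (h = 1) and parallels are stretched by k = sec φ.
Areal scale = h·k = 1 × sec φ; at 37.1°, h = 1.000, k = 1.254, so h·k = 1.254.

1.25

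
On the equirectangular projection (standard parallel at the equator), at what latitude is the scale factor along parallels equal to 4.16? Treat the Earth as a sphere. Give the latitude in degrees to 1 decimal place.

Plate carrée: h = 1, k = sec φ along parallels.
sec φ = 4.16  ⇒  cos φ = 0.2404  ⇒  φ ≈ 76.1°.

76.1°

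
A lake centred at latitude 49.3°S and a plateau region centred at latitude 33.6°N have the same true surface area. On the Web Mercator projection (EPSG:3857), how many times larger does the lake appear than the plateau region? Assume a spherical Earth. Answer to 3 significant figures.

1.63

Mercator areal scale is sec²φ.
At 49.3°: sec²(49.3°) = 1/0.6521² = 2.352.
At 33.6°: sec²(33.6°) = 1/0.8329² = 1.441.
Ratio = 2.352/1.441 = cos²(33.6°)/cos²(49.3°) ≈ 1.63.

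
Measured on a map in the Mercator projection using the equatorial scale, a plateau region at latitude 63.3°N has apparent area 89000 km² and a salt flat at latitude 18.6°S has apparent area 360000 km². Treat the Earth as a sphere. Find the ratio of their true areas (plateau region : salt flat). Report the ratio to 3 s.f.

On Mercator the areal scale is sec²φ, so true area = apparent × cos²φ.
True area of plateau region: 89000 × cos²(63.3°) = 89000 × 0.2019 = 17970 km².
True area of salt flat: 360000 × cos²(18.6°) = 360000 × 0.8983 = 323400 km².
Ratio = 17970 / 323400 ≈ 0.0556.

0.0556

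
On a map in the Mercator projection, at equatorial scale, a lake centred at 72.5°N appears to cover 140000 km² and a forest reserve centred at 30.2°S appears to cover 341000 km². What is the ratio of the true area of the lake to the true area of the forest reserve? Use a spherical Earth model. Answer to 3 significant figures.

Since Mercator area scale is 1/cos²φ, the true area equals the apparent area multiplied by cos²φ.
True area of lake: 140000 × cos²(72.5°) = 140000 × 0.09042 = 12660 km².
True area of forest reserve: 341000 × cos²(30.2°) = 341000 × 0.7470 = 254700 km².
Ratio = 12660 / 254700 ≈ 0.0497.

0.0497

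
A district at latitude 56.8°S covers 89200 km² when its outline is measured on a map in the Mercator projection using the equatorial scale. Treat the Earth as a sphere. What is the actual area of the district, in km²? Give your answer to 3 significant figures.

26700 km²

The Mercator projection is conformal; its linear scale factor is the same in every direction and equals sec φ = 1/cos φ.
Areal scale = k² = sec²φ = 1/cos²(56.8°) = 1/0.5476² = 3.335.
True area = apparent / (areal scale) = 89200 / 3.335 ≈ 26700 km².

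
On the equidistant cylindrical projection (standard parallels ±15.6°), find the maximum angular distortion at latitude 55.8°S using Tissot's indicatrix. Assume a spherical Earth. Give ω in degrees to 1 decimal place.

With standard parallel φ₀ = 15.6°, the equirectangular projection gives x = Rλ cos φ₀, y = Rφ, so h = 1 and k = cos 15.6° / cos φ.
At 55.8°: h = 1.000, k = 1.714; principal scales a = 1.714, b = 1.000.
sin(ω/2) = (a − b)/(a + b) = 0.7136/2.714 = 0.2630, so ω = 2 arcsin(0.2630) ≈ 30.5°.

30.5°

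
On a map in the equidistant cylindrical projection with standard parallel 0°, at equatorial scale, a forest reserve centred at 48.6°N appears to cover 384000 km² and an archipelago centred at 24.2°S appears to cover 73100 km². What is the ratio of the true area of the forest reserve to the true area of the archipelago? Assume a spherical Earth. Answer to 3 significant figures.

3.81

On the plate carrée, areal scale = h·k = 1 × sec φ, so true area = apparent × cos φ.
True area of forest reserve: 384000 × cos(48.6°) = 384000 × 0.6613 = 253900 km².
True area of archipelago: 73100 × cos(24.2°) = 73100 × 0.9121 = 66680 km².
Ratio = 253900 / 66680 ≈ 3.81.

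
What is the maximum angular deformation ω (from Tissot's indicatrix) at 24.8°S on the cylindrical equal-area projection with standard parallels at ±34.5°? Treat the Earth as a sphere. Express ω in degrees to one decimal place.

For cylindrical equal-area with standard parallel φ₀, h = cos φ / cos φ₀ and k = cos φ₀ / cos φ, so h·k = 1.
At 24.8°: h = 1.102, k = 0.9079; principal scales a = 1.102, b = 0.9079.
sin(ω/2) = (a − b)/(a + b) = 0.1937/2.009 = 0.09638, so ω = 2 arcsin(0.09638) ≈ 11.1°.

11.1°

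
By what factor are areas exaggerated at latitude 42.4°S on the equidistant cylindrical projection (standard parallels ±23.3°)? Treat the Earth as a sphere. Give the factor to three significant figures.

1.24

With standard parallel φ₀ = 23.3°, the equirectangular projection gives x = Rλ cos φ₀, y = Rφ, so h = 1 and k = cos 23.3° / cos φ.
Areal scale = h·k = 1 × cos φ₀ / cos φ; at 42.4°, h = 1.000, k = 1.244, so h·k = 1.244.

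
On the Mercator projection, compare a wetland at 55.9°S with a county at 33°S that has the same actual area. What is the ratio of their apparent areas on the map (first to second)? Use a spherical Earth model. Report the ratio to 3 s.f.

Mercator is conformal with k = sec φ, so areal scale = k² = sec²φ.
At 55.9°: sec²(55.9°) = 1/0.5606² = 3.182.
At 33°: sec²(33°) = 1/0.8387² = 1.422.
Ratio = 3.182/1.422 = cos²(33°)/cos²(55.9°) ≈ 2.24.

2.24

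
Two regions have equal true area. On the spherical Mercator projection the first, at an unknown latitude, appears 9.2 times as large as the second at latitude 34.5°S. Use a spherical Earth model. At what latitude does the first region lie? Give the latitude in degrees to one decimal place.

74.2°

On Mercator, (apparent₁)/(apparent₂) = sec²φ₁ / sec²φ₂ when true areas are equal.
cos²φ₂ / cos²φ₁ = 9.2  ⇒  cos φ₁ = cos 34.5° / √9.2 = 0.8241/3.033 = 0.2717.
φ₁ = arccos(0.2717) ≈ 74.2°.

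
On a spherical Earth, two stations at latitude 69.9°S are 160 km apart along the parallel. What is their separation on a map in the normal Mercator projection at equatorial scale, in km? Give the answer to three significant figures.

The Mercator projection is conformal; its linear scale factor is the same in every direction and equals sec φ = 1/cos φ.
Along the parallel, k = sec 69.9° = 1/0.3437 = 2.910.
Map distance = 160 × 2.910 ≈ 466 km.

466 km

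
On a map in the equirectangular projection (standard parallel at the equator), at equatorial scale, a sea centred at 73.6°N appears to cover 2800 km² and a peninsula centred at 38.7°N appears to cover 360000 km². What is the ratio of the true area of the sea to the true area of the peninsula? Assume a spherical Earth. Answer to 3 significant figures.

Plate carrée has h = 1 and k = sec φ, giving areal scale sec φ; true area = (apparent area) · cos φ.
True area of sea: 2800 × cos(73.6°) = 2800 × 0.2823 = 790.6 km².
True area of peninsula: 360000 × cos(38.7°) = 360000 × 0.7804 = 281000 km².
Ratio = 790.6 / 281000 ≈ 0.00281.

0.00281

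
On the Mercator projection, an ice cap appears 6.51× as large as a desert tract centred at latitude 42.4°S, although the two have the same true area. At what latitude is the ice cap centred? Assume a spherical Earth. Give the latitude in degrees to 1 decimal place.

For equal true areas on Mercator, apparent areas scale as sec²φ, so the ratio is cos²φ₂ / cos²φ₁.
cos²φ₂ / cos²φ₁ = 6.51  ⇒  cos φ₁ = cos 42.4° / √6.51 = 0.7385/2.551 = 0.2894.
φ₁ = arccos(0.2894) ≈ 73.2°.

73.2°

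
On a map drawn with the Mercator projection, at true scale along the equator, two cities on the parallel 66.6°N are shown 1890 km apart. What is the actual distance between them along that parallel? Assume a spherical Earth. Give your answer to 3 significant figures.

751 km

For Mercator, h = k = sec φ (a conformal cylindrical projection has a single point scale, 1/cos φ).
Along the parallel at 66.6°, map distances are exaggerated by k = sec 66.6° = 2.518.
True distance = 1890 / 2.518 = 1890 × cos 66.6° ≈ 751 km.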